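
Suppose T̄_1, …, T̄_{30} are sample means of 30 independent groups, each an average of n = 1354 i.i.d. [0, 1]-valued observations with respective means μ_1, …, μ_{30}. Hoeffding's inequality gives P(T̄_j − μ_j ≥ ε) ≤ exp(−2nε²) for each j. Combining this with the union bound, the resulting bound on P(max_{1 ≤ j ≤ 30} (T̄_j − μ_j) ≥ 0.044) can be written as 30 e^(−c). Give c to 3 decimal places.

5.243

Union bound over the 30 events: P(max_{1 ≤ j ≤ 30} (T̄_j − μ_j) ≥ 0.044) ≤ 30·exp(−2nε²) = 30 exp(−2·1354·0.044²).
So c = 2·1354·0.044² = 5.2427.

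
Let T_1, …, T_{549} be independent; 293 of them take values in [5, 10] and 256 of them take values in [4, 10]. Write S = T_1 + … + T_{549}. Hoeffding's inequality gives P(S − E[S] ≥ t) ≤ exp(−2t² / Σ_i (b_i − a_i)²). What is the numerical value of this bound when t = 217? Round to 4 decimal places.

Σ(b_i − a_i)² = 293·5² + 256·6² = 16541.
Exponent = 2·217² / 16541 = 5.69361.
Bound = exp(−5.69361) = 0.00337.

0.0034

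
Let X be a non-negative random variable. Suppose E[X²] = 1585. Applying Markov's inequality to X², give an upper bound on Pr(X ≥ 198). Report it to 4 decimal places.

0.0404

Since X ≥ 0, the event {X ≥ 198} is the same as {X² ≥ 39204}.
Markov's inequality applied to X² gives Pr(X² ≥ 39204) ≤ E[X²]/39204 = 1585/39204 = 0.0404.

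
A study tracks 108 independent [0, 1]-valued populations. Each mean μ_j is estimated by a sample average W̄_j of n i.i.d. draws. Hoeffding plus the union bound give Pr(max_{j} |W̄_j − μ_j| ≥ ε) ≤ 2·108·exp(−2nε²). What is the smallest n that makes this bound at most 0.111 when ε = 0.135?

Need 2·108·exp(−2nε²) ≤ 0.111, i.e. exp(−2nε²) ≤ 0.111/216.
So 2nε² ≥ ln(216/0.111) = 7.573503.
Hence n ≥ 7.573503/(2·0.135²) = 207.778.
The smallest integer n is 208.

208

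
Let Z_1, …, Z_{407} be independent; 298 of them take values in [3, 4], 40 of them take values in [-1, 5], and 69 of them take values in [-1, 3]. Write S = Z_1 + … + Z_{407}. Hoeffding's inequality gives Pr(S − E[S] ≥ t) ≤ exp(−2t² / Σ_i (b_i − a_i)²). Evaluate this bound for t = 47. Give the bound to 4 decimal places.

Σ(b_i − a_i)² = 298·1² + 40·6² + 69·4² = 2842.
Exponent = 2·47² / 2842 = 1.55454.
Bound = exp(−1.55454) = 0.21129.

0.2113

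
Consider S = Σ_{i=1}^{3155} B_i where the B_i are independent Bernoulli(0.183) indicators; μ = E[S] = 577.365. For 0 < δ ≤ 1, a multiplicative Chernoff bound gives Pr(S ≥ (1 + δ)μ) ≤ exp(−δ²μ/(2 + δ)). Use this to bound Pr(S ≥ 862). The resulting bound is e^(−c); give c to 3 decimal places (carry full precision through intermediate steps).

Write 862 = (1 + δ)μ, so δ = 862/577.365 − 1 = 0.4929897…
Then the exponent is δ²μ/(2 + δ) = (862 − μ)² / (μ·(2 + δ)) = 56.286684.

56.287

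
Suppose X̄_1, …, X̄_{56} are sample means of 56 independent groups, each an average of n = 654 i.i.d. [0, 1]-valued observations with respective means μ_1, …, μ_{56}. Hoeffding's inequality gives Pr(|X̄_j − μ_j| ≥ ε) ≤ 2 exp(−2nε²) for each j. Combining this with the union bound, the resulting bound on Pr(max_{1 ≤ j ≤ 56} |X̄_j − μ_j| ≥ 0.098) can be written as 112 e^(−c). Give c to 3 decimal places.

Union bound over the 56 events: Pr(max_{1 ≤ j ≤ 56} |X̄_j − μ_j| ≥ 0.098) ≤ 56·2·exp(−2nε²) = 112 exp(−2·654·0.098²).
So c = 2·654·0.098² = 12.5620.

12.562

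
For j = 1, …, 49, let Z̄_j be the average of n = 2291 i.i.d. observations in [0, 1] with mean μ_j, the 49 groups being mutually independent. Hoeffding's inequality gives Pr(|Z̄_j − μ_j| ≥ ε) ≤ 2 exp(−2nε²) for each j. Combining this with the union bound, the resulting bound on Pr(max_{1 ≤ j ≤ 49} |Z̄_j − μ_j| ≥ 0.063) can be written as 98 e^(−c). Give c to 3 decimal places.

Union bound over the 49 events: Pr(max_{1 ≤ j ≤ 49} |Z̄_j − μ_j| ≥ 0.063) ≤ 49·2·exp(−2nε²) = 98 exp(−2·2291·0.063²).
So c = 2·2291·0.063² = 18.1860.

18.186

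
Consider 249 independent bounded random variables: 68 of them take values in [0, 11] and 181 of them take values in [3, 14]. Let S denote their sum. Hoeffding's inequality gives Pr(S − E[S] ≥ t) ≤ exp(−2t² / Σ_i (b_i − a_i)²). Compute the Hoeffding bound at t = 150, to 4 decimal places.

Σ(b_i − a_i)² = 68·11² + 181·11² = 30129.
Exponent = 2·150² / 30129 = 1.49358.
Bound = exp(−1.49358) = 0.22457.

0.2246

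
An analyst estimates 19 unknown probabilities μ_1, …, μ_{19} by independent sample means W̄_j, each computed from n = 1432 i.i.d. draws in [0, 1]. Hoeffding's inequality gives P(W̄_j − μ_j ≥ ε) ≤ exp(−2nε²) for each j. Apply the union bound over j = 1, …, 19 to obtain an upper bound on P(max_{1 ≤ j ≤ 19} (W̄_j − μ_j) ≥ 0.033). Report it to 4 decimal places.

0.8399

Per-experiment Hoeffding bound: exp(−2·1432·0.033²) = exp(−3.11890) = 0.044206.
Union bound over 19 events: 19·0.044206 = 0.83991.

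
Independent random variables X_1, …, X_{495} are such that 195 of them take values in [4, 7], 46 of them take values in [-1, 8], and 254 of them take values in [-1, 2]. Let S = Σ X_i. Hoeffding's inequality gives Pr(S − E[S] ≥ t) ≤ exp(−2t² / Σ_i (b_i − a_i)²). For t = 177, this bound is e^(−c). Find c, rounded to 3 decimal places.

8.067

Σ(b_i − a_i)² = 195·3² + 46·9² + 254·3² = 7767.
c = 2t² / 7767 = 2·177² / 7767 = 8.0672.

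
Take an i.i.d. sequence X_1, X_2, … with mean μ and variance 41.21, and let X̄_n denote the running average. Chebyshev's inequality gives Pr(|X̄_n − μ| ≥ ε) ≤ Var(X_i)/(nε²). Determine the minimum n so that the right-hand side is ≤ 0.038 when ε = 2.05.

Require 41.21/(n·2.05²) ≤ 0.038, i.e. n ≥ 41.21/(0.038·2.05²) = 258.054.
The smallest integer n is 259.

259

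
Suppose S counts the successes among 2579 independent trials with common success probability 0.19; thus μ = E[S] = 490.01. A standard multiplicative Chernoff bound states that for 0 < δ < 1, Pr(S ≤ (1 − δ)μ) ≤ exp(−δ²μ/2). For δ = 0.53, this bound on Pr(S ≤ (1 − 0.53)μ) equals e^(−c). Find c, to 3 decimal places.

c = δ²μ/2 = 0.53²·490.01/2 = 68.8219.

68.822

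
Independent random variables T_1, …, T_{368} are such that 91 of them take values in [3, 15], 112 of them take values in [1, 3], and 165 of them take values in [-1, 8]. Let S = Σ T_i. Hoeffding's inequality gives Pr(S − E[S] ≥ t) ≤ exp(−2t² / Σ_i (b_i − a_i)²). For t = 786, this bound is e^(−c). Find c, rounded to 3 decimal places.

45.904

Σ(b_i − a_i)² = 91·12² + 112·2² + 165·9² = 26917.
c = 2t² / 26917 = 2·786² / 26917 = 45.9038.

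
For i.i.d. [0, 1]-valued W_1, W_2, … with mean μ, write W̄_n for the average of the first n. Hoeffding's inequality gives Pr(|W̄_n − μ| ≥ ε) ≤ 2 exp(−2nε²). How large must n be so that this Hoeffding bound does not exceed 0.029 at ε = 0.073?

Require 2·exp(−2nε²) ≤ 0.029, i.e. 2nε² ≥ ln(2/0.029) = 4.233607.
So n ≥ 4.233607 / (2·0.073²) = 397.223.
The smallest integer n is 398.

398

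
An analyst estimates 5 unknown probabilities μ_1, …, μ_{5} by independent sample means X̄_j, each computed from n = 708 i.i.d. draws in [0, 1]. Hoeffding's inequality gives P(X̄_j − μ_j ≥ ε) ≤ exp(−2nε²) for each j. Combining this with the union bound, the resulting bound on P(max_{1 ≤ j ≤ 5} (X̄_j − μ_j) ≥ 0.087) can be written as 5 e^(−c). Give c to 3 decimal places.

10.718

Union bound over the 5 events: P(max_{1 ≤ j ≤ 5} (X̄_j − μ_j) ≥ 0.087) ≤ 5·exp(−2nε²) = 5 exp(−2·708·0.087²).
So c = 2·708·0.087² = 10.7177.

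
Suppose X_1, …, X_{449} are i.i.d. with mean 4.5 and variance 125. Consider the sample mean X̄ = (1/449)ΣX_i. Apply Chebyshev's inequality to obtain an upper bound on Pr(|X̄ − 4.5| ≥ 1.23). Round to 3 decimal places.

Var(X̄) = Var(X_i)/n = 125/449 = 0.2784.
Chebyshev: Pr(|X̄ − 4.5| ≥ 1.23) ≤ Var(X̄)/(1.23)² = 125/(449·1.23²) = 0.1840.

0.184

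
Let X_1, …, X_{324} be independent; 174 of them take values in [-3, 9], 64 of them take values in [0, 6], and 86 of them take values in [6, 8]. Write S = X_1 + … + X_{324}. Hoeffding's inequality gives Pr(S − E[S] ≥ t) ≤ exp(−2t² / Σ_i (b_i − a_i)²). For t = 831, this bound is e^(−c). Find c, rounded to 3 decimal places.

Σ(b_i − a_i)² = 174·12² + 64·6² + 86·2² = 27704.
c = 2t² / 27704 = 2·831² / 27704 = 49.8528.

49.853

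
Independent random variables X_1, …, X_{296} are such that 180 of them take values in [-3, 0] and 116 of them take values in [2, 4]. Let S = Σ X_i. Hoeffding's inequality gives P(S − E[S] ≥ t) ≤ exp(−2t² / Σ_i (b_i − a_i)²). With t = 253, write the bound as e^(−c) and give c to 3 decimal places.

61.429

Σ(b_i − a_i)² = 180·3² + 116·2² = 2084.
c = 2t² / 2084 = 2·253² / 2084 = 61.4290.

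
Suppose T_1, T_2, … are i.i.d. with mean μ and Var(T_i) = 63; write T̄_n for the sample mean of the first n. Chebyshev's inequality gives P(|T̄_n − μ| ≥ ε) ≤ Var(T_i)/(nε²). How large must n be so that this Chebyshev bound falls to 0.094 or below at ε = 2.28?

Require 63/(n·2.28²) ≤ 0.094, i.e. n ≥ 63/(0.094·2.28²) = 128.927.
The smallest integer n is 129.

129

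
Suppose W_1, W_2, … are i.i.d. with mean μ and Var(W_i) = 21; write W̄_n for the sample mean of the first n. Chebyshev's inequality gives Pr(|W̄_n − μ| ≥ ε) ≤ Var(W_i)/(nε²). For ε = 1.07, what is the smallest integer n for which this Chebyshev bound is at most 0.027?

680

Require 21/(n·1.07²) ≤ 0.027, i.e. n ≥ 21/(0.027·1.07²) = 679.341.
The smallest integer n is 680.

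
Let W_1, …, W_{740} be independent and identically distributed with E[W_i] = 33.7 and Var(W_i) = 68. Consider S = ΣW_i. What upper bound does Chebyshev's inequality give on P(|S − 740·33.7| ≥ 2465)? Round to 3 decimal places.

0.008

Var(S) = n·Var(W_i) = 740·68 = 50320.
Chebyshev: P(|S − 740·33.7| ≥ 2465) ≤ Var(S)/2465² = 50320/6076225 = 0.0083.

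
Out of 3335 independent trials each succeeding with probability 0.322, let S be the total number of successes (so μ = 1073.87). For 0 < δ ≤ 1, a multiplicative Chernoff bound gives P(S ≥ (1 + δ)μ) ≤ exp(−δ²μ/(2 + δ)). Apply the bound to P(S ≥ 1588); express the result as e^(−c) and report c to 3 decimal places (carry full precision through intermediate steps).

99.302

Write 1588 = (1 + δ)μ, so δ = 1588/1073.87 − 1 = 0.4787637…
Then the exponent is δ²μ/(2 + δ) = (1588 − μ)² / (μ·(2 + δ)) = 99.302241.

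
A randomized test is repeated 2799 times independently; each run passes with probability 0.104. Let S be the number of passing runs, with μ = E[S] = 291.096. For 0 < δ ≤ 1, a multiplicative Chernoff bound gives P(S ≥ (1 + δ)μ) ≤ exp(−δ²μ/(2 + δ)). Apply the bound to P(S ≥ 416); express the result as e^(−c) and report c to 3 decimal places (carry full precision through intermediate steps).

Write 416 = (1 + δ)μ, so δ = 416/291.096 − 1 = 0.4290818…
Then the exponent is δ²μ/(2 + δ) = (416 − μ)² / (μ·(2 + δ)) = 22.063495.

22.063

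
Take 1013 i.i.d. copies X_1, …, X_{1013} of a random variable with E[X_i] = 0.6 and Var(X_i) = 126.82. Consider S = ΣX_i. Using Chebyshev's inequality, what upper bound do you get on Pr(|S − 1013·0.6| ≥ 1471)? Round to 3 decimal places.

0.059

Var(S) = n·Var(X_i) = 1013·126.82 = 128468.66.
Chebyshev: Pr(|S − 1013·0.6| ≥ 1471) ≤ Var(S)/1471² = 128468.66/2163841 = 0.0594.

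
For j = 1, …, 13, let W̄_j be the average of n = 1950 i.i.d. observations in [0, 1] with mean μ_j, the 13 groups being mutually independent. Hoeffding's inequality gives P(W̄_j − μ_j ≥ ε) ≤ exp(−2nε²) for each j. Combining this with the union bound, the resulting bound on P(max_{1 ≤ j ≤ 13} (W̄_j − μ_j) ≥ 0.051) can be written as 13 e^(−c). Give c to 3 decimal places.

10.144

Union bound over the 13 events: P(max_{1 ≤ j ≤ 13} (W̄_j − μ_j) ≥ 0.051) ≤ 13·exp(−2nε²) = 13 exp(−2·1950·0.051²).
So c = 2·1950·0.051² = 10.1439.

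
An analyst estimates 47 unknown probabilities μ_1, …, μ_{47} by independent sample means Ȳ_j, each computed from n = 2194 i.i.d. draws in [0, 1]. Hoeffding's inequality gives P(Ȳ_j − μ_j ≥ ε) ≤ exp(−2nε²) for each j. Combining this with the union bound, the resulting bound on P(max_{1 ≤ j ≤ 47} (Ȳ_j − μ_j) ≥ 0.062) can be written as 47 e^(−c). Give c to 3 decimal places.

16.867

Union bound over the 47 events: P(max_{1 ≤ j ≤ 47} (Ȳ_j − μ_j) ≥ 0.062) ≤ 47·exp(−2nε²) = 47 exp(−2·2194·0.062²).
So c = 2·2194·0.062² = 16.8675.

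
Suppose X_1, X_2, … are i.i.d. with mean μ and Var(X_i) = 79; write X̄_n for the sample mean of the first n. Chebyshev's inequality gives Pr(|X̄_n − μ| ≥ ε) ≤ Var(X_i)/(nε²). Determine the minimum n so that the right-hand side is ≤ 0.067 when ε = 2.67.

Require 79/(n·2.67²) ≤ 0.067, i.e. n ≥ 79/(0.067·2.67²) = 165.398.
The smallest integer n is 166.

166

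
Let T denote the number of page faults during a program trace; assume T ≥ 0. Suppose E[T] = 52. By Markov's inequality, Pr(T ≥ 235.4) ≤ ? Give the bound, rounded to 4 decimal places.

Markov's inequality: for a non-negative random variable, Pr(T ≥ a) ≤ E[T]/a.
Here E[T] = 52 and a = 235.4, so the bound is 52/235.4 = 0.2209.

0.2209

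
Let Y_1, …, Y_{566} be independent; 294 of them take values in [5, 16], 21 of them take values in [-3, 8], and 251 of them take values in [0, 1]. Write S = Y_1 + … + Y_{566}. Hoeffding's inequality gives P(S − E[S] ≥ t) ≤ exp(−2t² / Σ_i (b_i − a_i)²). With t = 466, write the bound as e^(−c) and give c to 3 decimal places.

11.320

Σ(b_i − a_i)² = 294·11² + 21·11² + 251·1² = 38366.
c = 2t² / 38366 = 2·466² / 38366 = 11.3202.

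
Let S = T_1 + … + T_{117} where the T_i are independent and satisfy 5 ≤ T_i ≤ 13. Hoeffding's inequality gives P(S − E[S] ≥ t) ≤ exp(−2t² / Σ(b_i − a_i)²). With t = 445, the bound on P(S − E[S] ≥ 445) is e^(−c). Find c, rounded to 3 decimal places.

52.891

Σ(b_i − a_i)² = 117·(8)² = 7488.
c = 2t²/7488 = 2·445²/7488 = 52.8913.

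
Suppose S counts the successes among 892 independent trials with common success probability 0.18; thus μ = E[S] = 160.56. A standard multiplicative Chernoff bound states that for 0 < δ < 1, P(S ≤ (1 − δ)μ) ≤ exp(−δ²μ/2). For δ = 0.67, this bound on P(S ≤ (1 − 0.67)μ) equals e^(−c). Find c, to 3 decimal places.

36.038

c = δ²μ/2 = 0.67²·160.56/2 = 36.0377.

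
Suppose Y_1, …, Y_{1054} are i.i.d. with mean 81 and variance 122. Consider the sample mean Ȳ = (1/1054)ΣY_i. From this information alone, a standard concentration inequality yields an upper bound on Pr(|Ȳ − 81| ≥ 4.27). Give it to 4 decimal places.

With mean and variance of each term known, Chebyshev's inequality bounds the deviation of the sum (or sample mean).
Var(Ȳ) = Var(Y_i)/n = 122/1054 = 0.11575.
Chebyshev: Pr(|Ȳ − 81| ≥ 4.27) ≤ Var(Ȳ)/(4.27)² = 122/(1054·4.27²) = 0.0063.

0.0063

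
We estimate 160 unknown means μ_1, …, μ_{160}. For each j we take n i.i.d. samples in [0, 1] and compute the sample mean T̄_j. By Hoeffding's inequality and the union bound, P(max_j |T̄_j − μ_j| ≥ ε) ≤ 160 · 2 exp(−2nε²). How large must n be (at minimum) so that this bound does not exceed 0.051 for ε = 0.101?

Need 2·160·exp(−2nε²) ≤ 0.051, i.e. exp(−2nε²) ≤ 0.051/320.
So 2nε² ≥ ln(320/0.051) = 8.744251.
Hence n ≥ 8.744251/(2·0.101²) = 428.598.
The smallest integer n is 429.

429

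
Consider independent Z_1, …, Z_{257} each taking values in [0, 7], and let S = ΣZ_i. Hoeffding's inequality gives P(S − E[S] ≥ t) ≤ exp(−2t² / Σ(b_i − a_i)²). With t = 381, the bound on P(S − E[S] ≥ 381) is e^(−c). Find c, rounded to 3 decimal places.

23.054

Σ(b_i − a_i)² = 257·(7)² = 12593.
c = 2t²/12593 = 2·381²/12593 = 23.0542.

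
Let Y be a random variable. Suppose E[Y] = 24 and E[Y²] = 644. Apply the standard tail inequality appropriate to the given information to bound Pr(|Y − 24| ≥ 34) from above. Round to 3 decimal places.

0.059

The first two moments determine the variance, so Chebyshev's inequality is the sharpest standard bound available.
Var(Y) = E[Y²] − (E[Y])² = 644 − 576 = 68.
Chebyshev's inequality: Pr(|Y − μ| ≥ t) ≤ Var(Y)/t² = 68/1156 = 0.0588.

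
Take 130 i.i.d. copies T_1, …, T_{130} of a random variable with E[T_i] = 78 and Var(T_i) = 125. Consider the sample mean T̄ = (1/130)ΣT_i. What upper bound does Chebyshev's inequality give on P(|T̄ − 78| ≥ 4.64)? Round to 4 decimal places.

Var(T̄) = Var(T_i)/n = 125/130 = 0.96154.
Chebyshev: P(|T̄ − 78| ≥ 4.64) ≤ Var(T̄)/(4.64)² = 125/(130·4.64²) = 0.0447.

0.0447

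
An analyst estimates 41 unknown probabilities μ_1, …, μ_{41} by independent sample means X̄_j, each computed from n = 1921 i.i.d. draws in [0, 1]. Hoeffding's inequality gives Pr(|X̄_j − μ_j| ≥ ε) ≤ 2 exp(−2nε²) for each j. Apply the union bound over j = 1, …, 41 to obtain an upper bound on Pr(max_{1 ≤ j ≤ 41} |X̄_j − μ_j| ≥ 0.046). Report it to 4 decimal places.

0.0242

Per-experiment Hoeffding bound: 2·exp(−2·1921·0.046²) = 2·exp(−8.12967) = 0.00058933.
Union bound over 41 events: 41·0.00058933 = 0.02416.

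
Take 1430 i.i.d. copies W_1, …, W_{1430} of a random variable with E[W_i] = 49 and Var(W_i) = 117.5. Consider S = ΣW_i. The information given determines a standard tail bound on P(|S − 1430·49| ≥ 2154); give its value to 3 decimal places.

0.036

With mean and variance of each term known, Chebyshev's inequality bounds the deviation of the sum (or sample mean).
Var(S) = n·Var(W_i) = 1430·117.5 = 168025.
Chebyshev: P(|S − 1430·49| ≥ 2154) ≤ Var(S)/2154² = 168025/4639716 = 0.0362.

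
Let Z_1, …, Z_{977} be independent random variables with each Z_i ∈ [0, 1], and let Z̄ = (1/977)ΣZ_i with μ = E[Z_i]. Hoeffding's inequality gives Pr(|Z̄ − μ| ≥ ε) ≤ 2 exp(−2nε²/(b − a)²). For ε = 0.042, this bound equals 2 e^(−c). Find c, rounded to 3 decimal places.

c = 2nε²/(b − a)² = 2·977·0.042² / 1² = 3.4469.

3.447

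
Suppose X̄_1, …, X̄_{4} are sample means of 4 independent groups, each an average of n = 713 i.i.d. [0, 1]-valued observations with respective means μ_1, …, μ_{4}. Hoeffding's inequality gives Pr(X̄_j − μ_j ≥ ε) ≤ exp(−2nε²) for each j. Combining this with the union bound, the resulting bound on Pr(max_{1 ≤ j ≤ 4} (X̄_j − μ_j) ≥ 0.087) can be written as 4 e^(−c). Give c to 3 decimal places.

10.793

Union bound over the 4 events: Pr(max_{1 ≤ j ≤ 4} (X̄_j − μ_j) ≥ 0.087) ≤ 4·exp(−2nε²) = 4 exp(−2·713·0.087²).
So c = 2·713·0.087² = 10.7934.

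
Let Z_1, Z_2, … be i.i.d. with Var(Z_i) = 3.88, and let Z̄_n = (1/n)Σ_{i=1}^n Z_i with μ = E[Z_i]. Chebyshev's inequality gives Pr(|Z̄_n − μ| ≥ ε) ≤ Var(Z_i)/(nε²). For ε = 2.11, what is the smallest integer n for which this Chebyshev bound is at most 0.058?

Require 3.88/(n·2.11²) ≤ 0.058, i.e. n ≥ 3.88/(0.058·2.11²) = 15.026.
The smallest integer n is 16.

16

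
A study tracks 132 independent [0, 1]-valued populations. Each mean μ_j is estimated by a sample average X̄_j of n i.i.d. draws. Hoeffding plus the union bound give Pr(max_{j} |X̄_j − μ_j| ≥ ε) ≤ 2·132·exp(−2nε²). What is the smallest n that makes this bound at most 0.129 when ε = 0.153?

Need 2·132·exp(−2nε²) ≤ 0.129, i.e. exp(−2nε²) ≤ 0.129/264.
So 2nε² ≥ ln(264/0.129) = 7.623892.
Hence n ≥ 7.623892/(2·0.153²) = 162.841.
The smallest integer n is 163.

163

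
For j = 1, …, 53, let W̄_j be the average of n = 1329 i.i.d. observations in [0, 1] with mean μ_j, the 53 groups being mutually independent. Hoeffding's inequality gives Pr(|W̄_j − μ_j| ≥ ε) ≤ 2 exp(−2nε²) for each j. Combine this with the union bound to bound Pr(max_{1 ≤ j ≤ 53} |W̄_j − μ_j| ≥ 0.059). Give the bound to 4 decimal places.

0.0102

Per-experiment Hoeffding bound: 2·exp(−2·1329·0.059²) = 2·exp(−9.25250) = 0.00019174.
Union bound over 53 events: 53·0.00019174 = 0.01016.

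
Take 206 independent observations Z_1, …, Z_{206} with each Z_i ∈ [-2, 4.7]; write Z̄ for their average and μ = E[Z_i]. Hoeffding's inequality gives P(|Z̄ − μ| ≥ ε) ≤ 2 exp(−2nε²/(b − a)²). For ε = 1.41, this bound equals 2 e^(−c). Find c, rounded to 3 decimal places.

18.247

c = 2nε²/(b − a)² = 2·206·1.41² / 6.7² = 18.2468.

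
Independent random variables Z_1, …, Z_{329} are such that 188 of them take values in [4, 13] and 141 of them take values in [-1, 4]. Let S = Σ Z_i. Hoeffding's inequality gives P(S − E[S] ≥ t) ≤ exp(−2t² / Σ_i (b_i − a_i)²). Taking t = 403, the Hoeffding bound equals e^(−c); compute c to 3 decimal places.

17.321

Σ(b_i − a_i)² = 188·9² + 141·5² = 18753.
c = 2t² / 18753 = 2·403² / 18753 = 17.3209.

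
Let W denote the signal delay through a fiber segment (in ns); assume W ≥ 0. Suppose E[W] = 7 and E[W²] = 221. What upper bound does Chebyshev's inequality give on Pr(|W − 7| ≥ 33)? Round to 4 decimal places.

0.1579

Var(W) = E[W²] − (E[W])² = 221 − 49 = 172.
Chebyshev's inequality: Pr(|W − μ| ≥ t) ≤ Var(W)/t² = 172/1089 = 0.1579.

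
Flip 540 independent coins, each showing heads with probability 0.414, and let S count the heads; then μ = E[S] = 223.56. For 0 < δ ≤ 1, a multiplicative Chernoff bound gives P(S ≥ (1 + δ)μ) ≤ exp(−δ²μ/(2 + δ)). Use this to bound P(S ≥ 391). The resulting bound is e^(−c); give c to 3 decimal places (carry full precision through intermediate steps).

Write 391 = (1 + δ)μ, so δ = 391/223.56 − 1 = 0.7489712…
Then the exponent is δ²μ/(2 + δ) = (391 − μ)² / (μ·(2 + δ)) = 45.619880.

45.620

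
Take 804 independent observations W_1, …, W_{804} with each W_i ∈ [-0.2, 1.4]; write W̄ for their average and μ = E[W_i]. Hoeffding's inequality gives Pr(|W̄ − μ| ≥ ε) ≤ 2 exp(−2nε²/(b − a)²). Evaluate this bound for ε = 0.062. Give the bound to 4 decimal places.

Exponent: 2nε²/(b − a)² = 2·804·0.062² / 1.6² = 2.41451.
Bound = 2·exp(−2.41451) = 0.17882.

0.1788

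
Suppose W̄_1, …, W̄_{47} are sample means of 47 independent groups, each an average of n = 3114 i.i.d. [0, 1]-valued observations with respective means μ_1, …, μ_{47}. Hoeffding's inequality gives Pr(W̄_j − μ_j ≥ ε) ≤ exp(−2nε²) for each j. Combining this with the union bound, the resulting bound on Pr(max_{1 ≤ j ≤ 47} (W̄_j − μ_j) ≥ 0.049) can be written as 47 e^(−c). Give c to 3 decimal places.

Union bound over the 47 events: Pr(max_{1 ≤ j ≤ 47} (W̄_j − μ_j) ≥ 0.049) ≤ 47·exp(−2nε²) = 47 exp(−2·3114·0.049²).
So c = 2·3114·0.049² = 14.9534.

14.953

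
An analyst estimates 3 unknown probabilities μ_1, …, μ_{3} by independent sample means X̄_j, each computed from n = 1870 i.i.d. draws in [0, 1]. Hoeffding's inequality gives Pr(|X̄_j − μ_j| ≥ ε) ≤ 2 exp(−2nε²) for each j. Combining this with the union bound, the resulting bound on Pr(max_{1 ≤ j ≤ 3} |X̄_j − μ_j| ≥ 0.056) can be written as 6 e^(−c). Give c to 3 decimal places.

Union bound over the 3 events: Pr(max_{1 ≤ j ≤ 3} |X̄_j − μ_j| ≥ 0.056) ≤ 3·2·exp(−2nε²) = 6 exp(−2·1870·0.056²).
So c = 2·1870·0.056² = 11.7286.

11.729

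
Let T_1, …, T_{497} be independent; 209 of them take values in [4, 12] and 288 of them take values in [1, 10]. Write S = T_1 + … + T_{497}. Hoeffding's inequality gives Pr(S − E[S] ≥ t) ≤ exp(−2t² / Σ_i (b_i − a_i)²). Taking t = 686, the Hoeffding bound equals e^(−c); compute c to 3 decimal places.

25.643

Σ(b_i − a_i)² = 209·8² + 288·9² = 36704.
c = 2t² / 36704 = 2·686² / 36704 = 25.6428.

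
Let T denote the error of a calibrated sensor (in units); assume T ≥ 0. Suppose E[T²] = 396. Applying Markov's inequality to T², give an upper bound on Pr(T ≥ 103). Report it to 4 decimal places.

0.0373

Since T ≥ 0, the event {T ≥ 103} is the same as {T² ≥ 10609}.
Markov's inequality applied to T² gives Pr(T² ≥ 10609) ≤ E[T²]/10609 = 396/10609 = 0.0373.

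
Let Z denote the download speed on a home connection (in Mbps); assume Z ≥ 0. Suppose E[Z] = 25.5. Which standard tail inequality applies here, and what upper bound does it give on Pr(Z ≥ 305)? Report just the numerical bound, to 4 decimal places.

0.0836

Only the mean of a non-negative variable is known, so Markov's inequality is the applicable tail bound.
Markov's inequality: for a non-negative random variable, Pr(Z ≥ a) ≤ E[Z]/a.
Here E[Z] = 25.5 and a = 305, so the bound is 25.5/305 = 0.0836.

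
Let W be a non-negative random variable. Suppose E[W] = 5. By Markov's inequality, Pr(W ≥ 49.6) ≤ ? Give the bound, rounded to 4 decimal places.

0.1008

Markov's inequality: for a non-negative random variable, Pr(W ≥ a) ≤ E[W]/a.
Here E[W] = 5 and a = 49.6, so the bound is 5/49.6 = 0.1008.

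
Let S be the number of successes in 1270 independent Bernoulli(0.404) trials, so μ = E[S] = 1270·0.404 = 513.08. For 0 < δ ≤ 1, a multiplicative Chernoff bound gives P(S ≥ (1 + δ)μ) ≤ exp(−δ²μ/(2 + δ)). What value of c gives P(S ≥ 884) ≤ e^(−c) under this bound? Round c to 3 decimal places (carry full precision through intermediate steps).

Write 884 = (1 + δ)μ, so δ = 884/513.08 − 1 = 0.7229282…
Then the exponent is δ²μ/(2 + δ) = (884 − μ)² / (μ·(2 + δ)) = 98.478002.

98.478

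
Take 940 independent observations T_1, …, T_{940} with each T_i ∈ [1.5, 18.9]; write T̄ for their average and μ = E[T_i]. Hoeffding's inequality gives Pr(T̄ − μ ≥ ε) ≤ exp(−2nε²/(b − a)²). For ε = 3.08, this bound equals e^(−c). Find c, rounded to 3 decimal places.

c = 2nε²/(b − a)² = 2·940·3.08² / 17.4² = 58.9062.

58.906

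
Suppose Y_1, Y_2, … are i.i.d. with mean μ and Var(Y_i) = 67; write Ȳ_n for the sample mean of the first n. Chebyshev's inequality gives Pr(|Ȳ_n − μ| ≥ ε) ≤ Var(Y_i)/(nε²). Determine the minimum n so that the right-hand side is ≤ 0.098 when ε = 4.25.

Require 67/(n·4.25²) ≤ 0.098, i.e. n ≥ 67/(0.098·4.25²) = 37.850.
The smallest integer n is 38.

38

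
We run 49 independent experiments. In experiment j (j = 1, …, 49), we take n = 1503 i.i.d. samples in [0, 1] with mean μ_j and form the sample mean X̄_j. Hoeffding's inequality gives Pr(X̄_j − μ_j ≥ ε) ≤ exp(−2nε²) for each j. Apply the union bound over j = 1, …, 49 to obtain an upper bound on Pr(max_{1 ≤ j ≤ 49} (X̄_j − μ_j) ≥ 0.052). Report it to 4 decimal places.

Per-experiment Hoeffding bound: exp(−2·1503·0.052²) = exp(−8.12822) = 0.00029509.
Union bound over 49 events: 49·0.00029509 = 0.01446.

0.0145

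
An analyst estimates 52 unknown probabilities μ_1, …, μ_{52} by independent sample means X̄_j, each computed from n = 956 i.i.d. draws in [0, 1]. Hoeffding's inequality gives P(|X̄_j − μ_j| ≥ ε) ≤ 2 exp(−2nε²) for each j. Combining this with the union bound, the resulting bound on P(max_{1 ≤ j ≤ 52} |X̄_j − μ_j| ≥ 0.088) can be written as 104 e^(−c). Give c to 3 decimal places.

Union bound over the 52 events: P(max_{1 ≤ j ≤ 52} |X̄_j − μ_j| ≥ 0.088) ≤ 52·2·exp(−2nε²) = 104 exp(−2·956·0.088²).
So c = 2·956·0.088² = 14.8065.

14.807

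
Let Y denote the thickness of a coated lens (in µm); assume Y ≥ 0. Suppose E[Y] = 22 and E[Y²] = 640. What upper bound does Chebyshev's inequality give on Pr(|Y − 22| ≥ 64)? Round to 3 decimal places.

Var(Y) = E[Y²] − (E[Y])² = 640 − 484 = 156.
Chebyshev's inequality: Pr(|Y − μ| ≥ t) ≤ Var(Y)/t² = 156/4096 = 0.0381.

0.038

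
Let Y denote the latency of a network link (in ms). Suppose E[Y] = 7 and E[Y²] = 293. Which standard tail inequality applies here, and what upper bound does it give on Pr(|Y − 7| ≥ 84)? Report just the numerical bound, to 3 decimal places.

The first two moments determine the variance, so Chebyshev's inequality is the sharpest standard bound available.
Var(Y) = E[Y²] − (E[Y])² = 293 − 49 = 244.
Chebyshev's inequality: Pr(|Y − μ| ≥ t) ≤ Var(Y)/t² = 244/7056 = 0.0346.

0.035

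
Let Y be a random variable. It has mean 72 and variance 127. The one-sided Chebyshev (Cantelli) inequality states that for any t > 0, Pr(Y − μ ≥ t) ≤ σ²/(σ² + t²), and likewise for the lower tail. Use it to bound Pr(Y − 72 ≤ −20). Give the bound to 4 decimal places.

Here σ² = 127 and t = 20, so σ² + t² = 527.
Cantelli's bound: 127/527 = 0.2410.

0.2410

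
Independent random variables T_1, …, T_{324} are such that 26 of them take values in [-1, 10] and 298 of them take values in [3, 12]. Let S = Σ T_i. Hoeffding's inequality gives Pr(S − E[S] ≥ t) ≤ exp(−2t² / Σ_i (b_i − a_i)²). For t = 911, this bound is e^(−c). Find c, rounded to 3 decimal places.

Σ(b_i − a_i)² = 26·11² + 298·9² = 27284.
c = 2t² / 27284 = 2·911² / 27284 = 60.8357.

60.836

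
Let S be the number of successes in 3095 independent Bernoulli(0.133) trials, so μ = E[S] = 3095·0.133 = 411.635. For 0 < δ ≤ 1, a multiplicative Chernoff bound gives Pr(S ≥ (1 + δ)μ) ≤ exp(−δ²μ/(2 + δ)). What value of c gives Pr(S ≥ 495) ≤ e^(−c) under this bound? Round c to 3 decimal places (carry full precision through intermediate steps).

Write 495 = (1 + δ)μ, so δ = 495/411.635 − 1 = 0.2025217…
Then the exponent is δ²μ/(2 + δ) = (495 − μ)² / (μ·(2 + δ)) = 7.665404.

7.665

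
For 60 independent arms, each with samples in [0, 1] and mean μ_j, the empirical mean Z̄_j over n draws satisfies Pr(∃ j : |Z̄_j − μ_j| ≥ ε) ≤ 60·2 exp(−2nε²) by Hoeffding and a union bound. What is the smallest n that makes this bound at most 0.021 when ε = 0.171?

Need 2·60·exp(−2nε²) ≤ 0.021, i.e. exp(−2nε²) ≤ 0.021/120.
So 2nε² ≥ ln(120/0.021) = 8.650725.
Hence n ≥ 8.650725/(2·0.171²) = 147.921.
The smallest integer n is 148.

148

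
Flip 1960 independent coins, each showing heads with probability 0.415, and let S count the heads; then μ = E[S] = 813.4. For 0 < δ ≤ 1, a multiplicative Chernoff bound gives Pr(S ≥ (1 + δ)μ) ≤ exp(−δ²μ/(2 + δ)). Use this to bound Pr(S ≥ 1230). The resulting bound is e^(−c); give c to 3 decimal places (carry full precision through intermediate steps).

Write 1230 = (1 + δ)μ, so δ = 1230/813.4 − 1 = 0.5121711…
Then the exponent is δ²μ/(2 + δ) = (1230 − μ)² / (μ·(2 + δ)) = 84.934697.

84.935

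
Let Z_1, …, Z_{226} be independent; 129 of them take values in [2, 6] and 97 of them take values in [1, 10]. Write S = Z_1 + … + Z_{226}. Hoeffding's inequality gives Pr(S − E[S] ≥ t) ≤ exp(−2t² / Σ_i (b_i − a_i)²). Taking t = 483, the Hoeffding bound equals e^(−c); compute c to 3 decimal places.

47.029

Σ(b_i − a_i)² = 129·4² + 97·9² = 9921.
c = 2t² / 9921 = 2·483² / 9921 = 47.0293.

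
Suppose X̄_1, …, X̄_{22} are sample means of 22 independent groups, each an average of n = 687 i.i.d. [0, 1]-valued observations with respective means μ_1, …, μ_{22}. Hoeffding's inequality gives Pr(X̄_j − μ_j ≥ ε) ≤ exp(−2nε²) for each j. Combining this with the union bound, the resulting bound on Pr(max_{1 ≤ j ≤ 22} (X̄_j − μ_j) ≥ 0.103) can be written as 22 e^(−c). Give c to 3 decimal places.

14.577

Union bound over the 22 events: Pr(max_{1 ≤ j ≤ 22} (X̄_j − μ_j) ≥ 0.103) ≤ 22·exp(−2nε²) = 22 exp(−2·687·0.103²).
So c = 2·687·0.103² = 14.5768.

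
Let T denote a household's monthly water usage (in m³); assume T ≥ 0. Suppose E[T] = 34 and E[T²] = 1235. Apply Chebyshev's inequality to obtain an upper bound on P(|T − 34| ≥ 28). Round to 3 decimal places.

Var(T) = E[T²] − (E[T])² = 1235 − 1156 = 79.
Chebyshev's inequality: P(|T − μ| ≥ t) ≤ Var(T)/t² = 79/784 = 0.1008.

0.101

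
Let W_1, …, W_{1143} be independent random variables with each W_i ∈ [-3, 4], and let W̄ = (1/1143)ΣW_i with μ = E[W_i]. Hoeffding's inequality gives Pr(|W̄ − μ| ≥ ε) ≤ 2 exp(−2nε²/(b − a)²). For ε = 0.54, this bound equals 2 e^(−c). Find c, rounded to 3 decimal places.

13.604

c = 2nε²/(b − a)² = 2·1143·0.54² / 7² = 13.6040.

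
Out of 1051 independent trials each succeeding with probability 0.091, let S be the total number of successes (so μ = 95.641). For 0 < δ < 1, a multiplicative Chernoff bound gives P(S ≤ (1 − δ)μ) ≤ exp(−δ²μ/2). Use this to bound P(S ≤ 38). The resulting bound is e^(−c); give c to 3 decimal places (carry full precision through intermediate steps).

Write 38 = (1 − δ)μ, so δ = 1 − 38/95.641 = 0.6026809…
Then the exponent is δ²μ/2 = (μ − 38)²/(2μ) = 17.369564.

17.370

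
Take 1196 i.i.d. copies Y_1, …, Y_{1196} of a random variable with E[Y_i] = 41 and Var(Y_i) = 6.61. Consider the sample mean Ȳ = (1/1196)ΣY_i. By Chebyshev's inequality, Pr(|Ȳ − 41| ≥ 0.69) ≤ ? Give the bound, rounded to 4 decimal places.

Var(Ȳ) = Var(Y_i)/n = 6.61/1196 = 0.0055268.
Chebyshev: Pr(|Ȳ − 41| ≥ 0.69) ≤ Var(Ȳ)/(0.69)² = 6.61/(1196·0.69²) = 0.0116.

0.0116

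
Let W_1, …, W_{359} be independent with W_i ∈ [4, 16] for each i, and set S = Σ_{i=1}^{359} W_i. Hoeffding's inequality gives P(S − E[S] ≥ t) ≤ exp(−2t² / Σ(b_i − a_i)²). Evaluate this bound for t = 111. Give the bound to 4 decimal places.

Σ(b_i − a_i)² = 359·(12)² = 51696.
Exponent = 2·111²/51696 = 0.4767.
Bound = exp(−0.4767) = 0.62085.

0.6208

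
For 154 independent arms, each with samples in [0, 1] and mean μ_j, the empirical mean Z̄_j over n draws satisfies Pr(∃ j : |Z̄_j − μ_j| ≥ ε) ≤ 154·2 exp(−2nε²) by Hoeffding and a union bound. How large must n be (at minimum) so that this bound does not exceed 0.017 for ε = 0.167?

176

Need 2·154·exp(−2nε²) ≤ 0.017, i.e. exp(−2nε²) ≤ 0.017/308.
So 2nε² ≥ ln(308/0.017) = 9.804642.
Hence n ≥ 9.804642/(2·0.167²) = 175.780.
The smallest integer n is 176.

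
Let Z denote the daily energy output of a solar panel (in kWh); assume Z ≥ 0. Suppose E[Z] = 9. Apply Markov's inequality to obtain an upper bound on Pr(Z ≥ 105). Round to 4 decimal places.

0.0857

Markov's inequality: for a non-negative random variable, Pr(Z ≥ a) ≤ E[Z]/a.
Here E[Z] = 9 and a = 105, so the bound is 9/105 = 0.0857.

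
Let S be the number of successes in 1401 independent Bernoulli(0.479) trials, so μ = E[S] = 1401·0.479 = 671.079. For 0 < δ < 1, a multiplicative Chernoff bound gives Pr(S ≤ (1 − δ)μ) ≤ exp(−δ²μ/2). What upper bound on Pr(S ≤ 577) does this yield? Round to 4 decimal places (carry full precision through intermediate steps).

0.0014

Write 577 = (1 − δ)μ, so δ = 1 − 577/671.079 = 0.1401906…
Then the exponent is δ²μ/2 = (μ − 577)²/(2μ) = 6.594498.
Bound = exp(−6.594498) = 0.00137.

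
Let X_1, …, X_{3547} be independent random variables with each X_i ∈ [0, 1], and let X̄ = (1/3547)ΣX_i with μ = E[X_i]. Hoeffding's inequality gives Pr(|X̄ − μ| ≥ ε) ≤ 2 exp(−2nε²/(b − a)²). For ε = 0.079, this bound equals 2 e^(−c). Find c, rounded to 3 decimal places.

c = 2nε²/(b − a)² = 2·3547·0.079² / 1² = 44.2737.

44.274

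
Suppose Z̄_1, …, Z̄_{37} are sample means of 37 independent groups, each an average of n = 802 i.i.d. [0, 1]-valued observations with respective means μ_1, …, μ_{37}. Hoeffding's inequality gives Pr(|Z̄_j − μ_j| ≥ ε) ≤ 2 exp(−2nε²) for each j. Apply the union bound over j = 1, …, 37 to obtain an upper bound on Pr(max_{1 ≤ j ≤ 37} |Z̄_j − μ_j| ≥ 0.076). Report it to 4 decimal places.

0.0070

Per-experiment Hoeffding bound: 2·exp(−2·802·0.076²) = 2·exp(−9.26470) = 0.00018942.
Union bound over 37 events: 37·0.00018942 = 0.00701.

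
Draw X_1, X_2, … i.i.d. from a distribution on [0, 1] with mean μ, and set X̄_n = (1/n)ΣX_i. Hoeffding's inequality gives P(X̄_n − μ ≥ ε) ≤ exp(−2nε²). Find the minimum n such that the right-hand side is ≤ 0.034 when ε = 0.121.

116

Require exp(−2nε²) ≤ 0.034, i.e. 2nε² ≥ ln(1/0.034) = 3.381395.
So n ≥ 3.381395 / (2·0.121²) = 115.477.
The smallest integer n is 116.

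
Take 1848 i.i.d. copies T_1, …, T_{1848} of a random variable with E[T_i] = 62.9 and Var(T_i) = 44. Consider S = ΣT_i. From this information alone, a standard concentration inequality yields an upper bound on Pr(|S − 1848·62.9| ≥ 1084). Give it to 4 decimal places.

With mean and variance of each term known, Chebyshev's inequality bounds the deviation of the sum (or sample mean).
Var(S) = n·Var(T_i) = 1848·44 = 81312.
Chebyshev: Pr(|S − 1848·62.9| ≥ 1084) ≤ Var(S)/1084² = 81312/1175056 = 0.0692.

0.0692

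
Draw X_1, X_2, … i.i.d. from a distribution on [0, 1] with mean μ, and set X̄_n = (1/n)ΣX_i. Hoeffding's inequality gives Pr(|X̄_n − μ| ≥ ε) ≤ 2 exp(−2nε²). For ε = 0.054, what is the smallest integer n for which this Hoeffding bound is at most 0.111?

496

Require 2·exp(−2nε²) ≤ 0.111, i.e. 2nε² ≥ ln(2/0.111) = 2.891372.
So n ≥ 2.891372 / (2·0.054²) = 495.777.
The smallest integer n is 496.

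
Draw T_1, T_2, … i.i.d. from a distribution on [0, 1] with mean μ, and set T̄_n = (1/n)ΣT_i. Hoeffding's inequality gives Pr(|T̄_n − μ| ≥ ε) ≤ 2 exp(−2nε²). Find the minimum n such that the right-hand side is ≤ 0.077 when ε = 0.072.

Require 2·exp(−2nε²) ≤ 0.077, i.e. 2nε² ≥ ln(2/0.077) = 3.257097.
So n ≥ 3.257097 / (2·0.072²) = 314.149.
The smallest integer n is 315.

315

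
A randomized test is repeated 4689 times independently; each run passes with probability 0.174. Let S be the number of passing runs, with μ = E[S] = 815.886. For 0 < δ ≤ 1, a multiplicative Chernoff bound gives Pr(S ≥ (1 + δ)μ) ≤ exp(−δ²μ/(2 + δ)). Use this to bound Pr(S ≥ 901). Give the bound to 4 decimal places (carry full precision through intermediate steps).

0.0147

Write 901 = (1 + δ)μ, so δ = 901/815.886 − 1 = 0.1043209…
Then the exponent is δ²μ/(2 + δ) = (901 − μ)² / (μ·(2 + δ)) = 4.219496.
Bound = exp(−4.219496) = 0.01471.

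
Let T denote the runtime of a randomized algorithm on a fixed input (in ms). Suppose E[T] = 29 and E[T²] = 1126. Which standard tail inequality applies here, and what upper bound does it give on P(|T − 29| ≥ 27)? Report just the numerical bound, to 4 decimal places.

0.3909

The first two moments determine the variance, so Chebyshev's inequality is the sharpest standard bound available.
Var(T) = E[T²] − (E[T])² = 1126 − 841 = 285.
Chebyshev's inequality: P(|T − μ| ≥ t) ≤ Var(T)/t² = 285/729 = 0.3909.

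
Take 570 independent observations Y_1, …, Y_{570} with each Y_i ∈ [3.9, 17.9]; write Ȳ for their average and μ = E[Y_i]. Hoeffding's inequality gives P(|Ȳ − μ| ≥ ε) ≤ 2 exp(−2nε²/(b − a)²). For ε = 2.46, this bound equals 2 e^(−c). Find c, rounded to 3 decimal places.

c = 2nε²/(b − a)² = 2·570·2.46² / 14² = 35.1981.

35.198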